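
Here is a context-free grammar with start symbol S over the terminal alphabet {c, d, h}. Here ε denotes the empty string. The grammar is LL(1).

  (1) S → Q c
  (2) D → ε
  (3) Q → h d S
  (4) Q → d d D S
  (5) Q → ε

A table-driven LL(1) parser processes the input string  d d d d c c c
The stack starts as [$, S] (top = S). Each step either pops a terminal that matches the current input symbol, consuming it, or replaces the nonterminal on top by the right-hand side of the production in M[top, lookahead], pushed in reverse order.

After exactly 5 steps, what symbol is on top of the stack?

     Stack        Input            Action
  1  $ S          d d d d c c c $  expand S → Q c
  2  $ c Q        d d d d c c c $  expand Q → d d D S
  3  $ c S D d d  d d d d c c c $  match d
  4  $ c S D d    d d d c c c $    match d
  5  $ c S D      d d c c c $      expand D → ε
Stack after step 5: $ c S (top = S).

S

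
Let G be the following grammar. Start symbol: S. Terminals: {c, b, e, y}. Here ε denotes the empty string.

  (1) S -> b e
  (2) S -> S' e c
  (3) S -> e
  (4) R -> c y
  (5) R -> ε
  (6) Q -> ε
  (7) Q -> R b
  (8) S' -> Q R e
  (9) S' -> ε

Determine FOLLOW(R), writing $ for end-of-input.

{b, e}

FIRST(R): from R->c y we get {c}; from R->ε we get {ε}. So FIRST(R) = {ε, c}.
FIRST(Q): from Q->ε we get {ε}; from Q->R b we get {b, c}. So FIRST(Q) = {ε, b, c}.
FIRST(S'): from S'->Q R e we get {b, c, e}; from S'->ε we get {ε}. So FIRST(S') = {ε, b, c, e}.
FIRST(S): from S->b e we get {b}; from S->S' e c we get {b, c, e}; from S->e we get {e}. So FIRST(S) = {b, c, e}.
FOLLOW(S) includes $ since S is the start symbol.
FOLLOW(S): S appears on no right-hand side. Thus FOLLOW(S) = {$}.
FOLLOW(R): in Q->R b, R is followed by b with FIRST {b}; in S'->Q R e, R is followed by e with FIRST {e}. Thus FOLLOW(R) = {b, e}.
FOLLOW(Q): in S'->Q R e, Q is followed by R e with FIRST {c, e}. Thus FOLLOW(Q) = {c, e}.
FOLLOW(S'): in S->S' e c, S' is followed by e c with FIRST {e}. Thus FOLLOW(S') = {e}.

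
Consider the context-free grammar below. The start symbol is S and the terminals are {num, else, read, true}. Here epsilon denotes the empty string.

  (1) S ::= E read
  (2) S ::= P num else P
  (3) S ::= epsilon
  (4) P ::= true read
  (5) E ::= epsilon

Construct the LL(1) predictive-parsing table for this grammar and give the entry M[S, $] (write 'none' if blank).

FIRST(P): from P::=true read we get {true}. So FIRST(P) = {true}.
FIRST(E): from E::=epsilon we get {epsilon}. So FIRST(E) = {epsilon}.
FIRST(S): from S::=E read we get {read}; from S::=P num else P we get {true}; from S::=epsilon we get {epsilon}. So FIRST(S) = {epsilon, read, true}.
FOLLOW(S) includes $ since S is the start symbol.
FOLLOW(S): S appears on no right-hand side. Thus FOLLOW(S) = {$}.
For S ::= E read: FIRST(E read) = {read}, so it goes in M[S, t] for t ∈ {read}.
For S ::= P num else P: FIRST(P num else P) = {true}, so it goes in M[S, t] for t ∈ {true}.
For S ::= epsilon: FIRST(epsilon) = {epsilon}, so it goes in M[S, t] for t ∈ {}; since epsilon ∈ FIRST, also for every t ∈ FOLLOW(S) = {$}.

S ::= epsilon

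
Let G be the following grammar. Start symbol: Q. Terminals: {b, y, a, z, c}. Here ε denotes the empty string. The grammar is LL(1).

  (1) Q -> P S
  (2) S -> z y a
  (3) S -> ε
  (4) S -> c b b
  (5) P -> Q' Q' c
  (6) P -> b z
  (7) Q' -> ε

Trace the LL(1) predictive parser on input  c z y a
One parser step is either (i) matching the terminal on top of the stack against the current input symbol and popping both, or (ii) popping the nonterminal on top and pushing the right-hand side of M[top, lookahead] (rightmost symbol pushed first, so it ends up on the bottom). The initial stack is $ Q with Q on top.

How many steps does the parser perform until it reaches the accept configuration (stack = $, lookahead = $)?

step 1: stack=$ Q  input=c z y a $  — expand Q -> P S
step 2: stack=$ S P  input=c z y a $  — expand P -> Q' Q' c
step 3: stack=$ S c Q' Q'  input=c z y a $  — expand Q' -> ε
step 4: stack=$ S c Q'  input=c z y a $  — expand Q' -> ε
step 5: stack=$ S c  input=c z y a $  — match c
step 6: stack=$ S  input=z y a $  — expand S -> z y a
step 7: stack=$ a y z  input=z y a $  — match z
step 8: stack=$ a y  input=y a $  — match y
step 9: stack=$ a  input=a $  — match a
Accept reached after 9 steps.

9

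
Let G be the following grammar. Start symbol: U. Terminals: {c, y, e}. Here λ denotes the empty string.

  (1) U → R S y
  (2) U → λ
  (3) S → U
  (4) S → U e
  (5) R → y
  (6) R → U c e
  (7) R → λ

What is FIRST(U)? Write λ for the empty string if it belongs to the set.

{λ, c, e, y}

FIRST(U) = {λ, c, e, y}  (via R S y)
FIRST(S) = {λ, c, e, y}  (via U, U e)
FIRST(R) = {λ, c, e, y}  (via U c e)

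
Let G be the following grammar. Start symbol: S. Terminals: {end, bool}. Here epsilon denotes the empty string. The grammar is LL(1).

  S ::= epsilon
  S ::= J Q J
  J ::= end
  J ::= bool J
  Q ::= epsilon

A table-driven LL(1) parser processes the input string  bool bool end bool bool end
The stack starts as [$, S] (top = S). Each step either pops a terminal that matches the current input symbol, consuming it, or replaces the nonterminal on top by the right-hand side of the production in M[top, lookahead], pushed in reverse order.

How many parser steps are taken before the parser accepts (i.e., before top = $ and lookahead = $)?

      Stack         Input                          Action
   1  $ S           bool bool end bool bool end $  expand S ::= J Q J
   2  $ J Q J       bool bool end bool bool end $  expand J ::= bool J
   3  $ J Q J bool  bool bool end bool bool end $  match bool
   4  $ J Q J       bool end bool bool end $       expand J ::= bool J
   5  $ J Q J bool  bool end bool bool end $       match bool
   6  $ J Q J       end bool bool end $            expand J ::= end
   7  $ J Q end     end bool bool end $            match end
   8  $ J Q         bool bool end $                expand Q ::= epsilon
   9  $ J           bool bool end $                expand J ::= bool J
  10  $ J bool      bool bool end $                match bool
  11  $ J           bool end $                     expand J ::= bool J
  12  $ J bool      bool end $                     match bool
  13  $ J           end $                          expand J ::= end
  14  $ end         end $                          match end
Accept reached after 14 steps.

14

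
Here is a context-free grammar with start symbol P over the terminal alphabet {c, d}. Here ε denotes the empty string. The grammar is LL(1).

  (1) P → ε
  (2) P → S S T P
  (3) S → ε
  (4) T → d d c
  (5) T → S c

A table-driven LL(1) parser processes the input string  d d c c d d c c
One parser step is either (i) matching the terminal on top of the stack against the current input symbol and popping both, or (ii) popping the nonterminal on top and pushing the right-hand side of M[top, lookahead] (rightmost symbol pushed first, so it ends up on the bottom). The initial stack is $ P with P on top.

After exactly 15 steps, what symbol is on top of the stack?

      Stack      Input              Action
   1  $ P        d d c c d d c c $  expand P → S S T P
   2  $ P T S S  d d c c d d c c $  expand S → ε
   3  $ P T S    d d c c d d c c $  expand S → ε
   4  $ P T      d d c c d d c c $  expand T → d d c
   5  $ P c d d  d d c c d d c c $  match d
   6  $ P c d    d c c d d c c $    match d
   7  $ P c      c c d d c c $      match c
   8  $ P        c d d c c $        expand P → S S T P
   9  $ P T S S  c d d c c $        expand S → ε
  10  $ P T S    c d d c c $        expand S → ε
  11  $ P T      c d d c c $        expand T → S c
  12  $ P c S    c d d c c $        expand S → ε
  13  $ P c      c d d c c $        match c
  14  $ P        d d c c $          expand P → S S T P
  15  $ P T S S  d d c c $          expand S → ε
Stack after step 15: $ P T S (top = S).

S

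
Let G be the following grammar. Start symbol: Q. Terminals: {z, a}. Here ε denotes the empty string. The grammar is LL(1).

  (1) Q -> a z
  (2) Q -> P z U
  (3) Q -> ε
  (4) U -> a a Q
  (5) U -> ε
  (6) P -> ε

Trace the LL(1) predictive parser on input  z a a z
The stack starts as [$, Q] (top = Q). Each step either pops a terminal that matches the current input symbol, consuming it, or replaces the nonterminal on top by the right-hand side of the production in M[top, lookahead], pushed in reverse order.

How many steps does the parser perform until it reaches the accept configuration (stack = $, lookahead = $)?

      Stack    Input      Action
   1  $ Q      z a a z $  expand Q -> P z U
   2  $ U z P  z a a z $  expand P -> ε
   3  $ U z    z a a z $  match z
   4  $ U      a a z $    expand U -> a a Q
   5  $ Q a a  a a z $    match a
   6  $ Q a    a z $      match a
   7  $ Q      z $        expand Q -> P z U
   8  $ U z P  z $        expand P -> ε
   9  $ U z    z $        match z
  10  $ U      $          expand U -> ε
Accept reached after 10 steps.

10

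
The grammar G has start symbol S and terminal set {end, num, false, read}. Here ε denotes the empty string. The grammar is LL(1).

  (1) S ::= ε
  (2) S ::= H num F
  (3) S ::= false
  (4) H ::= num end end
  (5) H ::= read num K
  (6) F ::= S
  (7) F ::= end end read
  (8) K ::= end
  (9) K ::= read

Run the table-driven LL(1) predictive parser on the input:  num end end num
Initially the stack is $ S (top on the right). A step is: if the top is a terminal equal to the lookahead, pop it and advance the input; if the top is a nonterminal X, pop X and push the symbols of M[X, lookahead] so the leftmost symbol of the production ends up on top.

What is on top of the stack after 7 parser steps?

S

     Stack                Input              Action
  1  $ S                  num end end num $  expand S ::= H num F
  2  $ F num H            num end end num $  expand H ::= num end end
  3  $ F num end end num  num end end num $  match num
  4  $ F num end end      end end num $      match end
  5  $ F num end          end num $          match end
  6  $ F num              num $              match num
  7  $ F                  $                  expand F ::= S
Stack after step 7: $ S (top = S).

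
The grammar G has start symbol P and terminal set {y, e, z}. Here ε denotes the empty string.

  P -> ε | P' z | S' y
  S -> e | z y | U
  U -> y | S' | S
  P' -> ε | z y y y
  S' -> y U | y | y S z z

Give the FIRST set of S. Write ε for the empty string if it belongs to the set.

FIRST(P'): from P'->ε we get {ε}; from P'->z y y y we get {z}. So FIRST(P') = {ε, z}.
FIRST(S'): from S'->y U we get {y}; from S'->y we get {y}; from S'->y S z z we get {y}. So FIRST(S') = {y}.
FIRST(P): from P->ε we get {ε}; from P->P' z we get {z}; from P->S' y we get {y}. So FIRST(P) = {ε, y, z}.
FIRST(S): from S->e we get {e}; from S->z y we get {z}; from S->U we get {e, y, z}. So FIRST(S) = {e, y, z}.
FIRST(U): from U->y we get {y}; from U->S' we get {y}; from U->S we get {e, y, z}. So FIRST(U) = {e, y, z}.

{e, y, z}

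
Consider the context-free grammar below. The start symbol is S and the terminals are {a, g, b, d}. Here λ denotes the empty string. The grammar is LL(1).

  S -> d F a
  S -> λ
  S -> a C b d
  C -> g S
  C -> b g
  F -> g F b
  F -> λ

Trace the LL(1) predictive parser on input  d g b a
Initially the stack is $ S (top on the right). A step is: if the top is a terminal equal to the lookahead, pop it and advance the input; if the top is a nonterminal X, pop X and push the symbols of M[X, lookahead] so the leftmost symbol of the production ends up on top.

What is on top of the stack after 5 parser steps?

     Stack      Input      Action
  1  $ S        d g b a $  expand S -> d F a
  2  $ a F d    d g b a $  match d
  3  $ a F      g b a $    expand F -> g F b
  4  $ a b F g  g b a $    match g
  5  $ a b F    b a $      expand F -> λ
Stack after step 5: $ a b (top = b).

b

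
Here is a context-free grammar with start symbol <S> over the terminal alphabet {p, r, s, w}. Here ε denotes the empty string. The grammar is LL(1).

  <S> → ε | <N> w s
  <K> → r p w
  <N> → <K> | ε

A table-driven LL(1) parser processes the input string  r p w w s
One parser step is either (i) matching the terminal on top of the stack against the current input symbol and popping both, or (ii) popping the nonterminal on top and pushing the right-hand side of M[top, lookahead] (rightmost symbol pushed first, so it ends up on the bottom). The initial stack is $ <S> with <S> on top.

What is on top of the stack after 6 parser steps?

step 1: stack=$ <S>  input=r p w w s $  — expand <S> → <N> w s
step 2: stack=$ s w <N>  input=r p w w s $  — expand <N> → <K>
step 3: stack=$ s w <K>  input=r p w w s $  — expand <K> → r p w
step 4: stack=$ s w w p r  input=r p w w s $  — match r
step 5: stack=$ s w w p  input=p w w s $  — match p
step 6: stack=$ s w w  input=w w s $  — match w
Stack after step 6: $ s w (top = w).

w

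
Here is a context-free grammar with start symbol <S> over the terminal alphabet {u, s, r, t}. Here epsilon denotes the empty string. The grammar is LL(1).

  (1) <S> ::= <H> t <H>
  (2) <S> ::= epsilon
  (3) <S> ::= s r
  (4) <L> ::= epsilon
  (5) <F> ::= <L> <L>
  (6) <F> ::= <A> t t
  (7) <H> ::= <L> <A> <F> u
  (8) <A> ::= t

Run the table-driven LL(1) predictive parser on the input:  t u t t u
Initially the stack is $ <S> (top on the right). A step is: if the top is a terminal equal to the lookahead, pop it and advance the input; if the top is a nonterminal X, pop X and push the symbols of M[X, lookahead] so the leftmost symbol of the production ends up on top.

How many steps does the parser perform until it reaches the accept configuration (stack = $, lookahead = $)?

18

      Stack                  Input        Action
   1  $ <S>                  t u t t u $  expand <S> ::= <H> t <H>
   2  $ <H> t <H>            t u t t u $  expand <H> ::= <L> <A> <F> u
   3  $ <H> t u <F> <A> <L>  t u t t u $  expand <L> ::= epsilon
   4  $ <H> t u <F> <A>      t u t t u $  expand <A> ::= t
   5  $ <H> t u <F> t        t u t t u $  match t
   6  $ <H> t u <F>          u t t u $    expand <F> ::= <L> <L>
   7  $ <H> t u <L> <L>      u t t u $    expand <L> ::= epsilon
   8  $ <H> t u <L>          u t t u $    expand <L> ::= epsilon
   9  $ <H> t u              u t t u $    match u
  10  $ <H> t                t t u $      match t
  11  $ <H>                  t u $        expand <H> ::= <L> <A> <F> u
  12  $ u <F> <A> <L>        t u $        expand <L> ::= epsilon
  13  $ u <F> <A>            t u $        expand <A> ::= t
  14  $ u <F> t              t u $        match t
  15  $ u <F>                u $          expand <F> ::= <L> <L>
  16  $ u <L> <L>            u $          expand <L> ::= epsilon
  17  $ u <L>                u $          expand <L> ::= epsilon
  18  $ u                    u $          match u
Accept reached after 18 steps.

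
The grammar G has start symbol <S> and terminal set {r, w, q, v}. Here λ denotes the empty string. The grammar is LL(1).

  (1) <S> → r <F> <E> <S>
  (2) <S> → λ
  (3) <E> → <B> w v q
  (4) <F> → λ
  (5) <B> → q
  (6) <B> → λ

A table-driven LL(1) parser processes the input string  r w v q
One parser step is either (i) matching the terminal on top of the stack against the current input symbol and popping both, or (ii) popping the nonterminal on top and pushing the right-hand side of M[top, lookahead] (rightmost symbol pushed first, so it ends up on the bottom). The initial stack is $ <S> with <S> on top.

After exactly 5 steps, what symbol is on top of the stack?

step 1: stack=$ <S>  input=r w v q $  — expand <S> → r <F> <E> <S>
step 2: stack=$ <S> <E> <F> r  input=r w v q $  — match r
step 3: stack=$ <S> <E> <F>  input=w v q $  — expand <F> → λ
step 4: stack=$ <S> <E>  input=w v q $  — expand <E> → <B> w v q
step 5: stack=$ <S> q v w <B>  input=w v q $  — expand <B> → λ
Stack after step 5: $ <S> q v w (top = w).

w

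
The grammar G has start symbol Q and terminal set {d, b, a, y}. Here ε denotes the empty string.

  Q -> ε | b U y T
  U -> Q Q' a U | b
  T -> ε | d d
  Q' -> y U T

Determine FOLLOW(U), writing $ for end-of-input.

{a, d, y}

FIRST(Q): from Q->ε we get {ε}; from Q->b U y T we get {b}. So FIRST(Q) = {ε, b}.
FIRST(T): from T->ε we get {ε}; from T->d d we get {d}. So FIRST(T) = {ε, d}.
FIRST(Q'): from Q'->y U T we get {y}. So FIRST(Q') = {y}.
FIRST(U): from U->Q Q' a U we get {b, y}; from U->b we get {b}. So FIRST(U) = {b, y}.
FOLLOW(Q) includes $ since Q is the start symbol.
FOLLOW(Q): in U->Q Q' a U, Q is followed by Q' a U with FIRST {y}. Thus FOLLOW(Q) = {$, y}.
FOLLOW(Q'): in U->Q Q' a U, Q' is followed by a U with FIRST {a}. Thus FOLLOW(Q') = {a}.
FOLLOW(U): in Q->b U y T, U is followed by y T with FIRST {y}; in U->Q Q' a U, the suffix after U is empty (adds nothing new); in Q'->y U T, U is followed by T with FIRST {ε, d}; in Q'->y U T, the suffix after U is nullable, so FOLLOW(U) ⊇ FOLLOW(Q') = {a}. Thus FOLLOW(U) = {a, d, y}.
FOLLOW(T): in Q->b U y T, the suffix after T is empty, so FOLLOW(T) ⊇ FOLLOW(Q) = {$, y}; in Q'->y U T, the suffix after T is empty, so FOLLOW(T) ⊇ FOLLOW(Q') = {a}. Thus FOLLOW(T) = {$, a, y}.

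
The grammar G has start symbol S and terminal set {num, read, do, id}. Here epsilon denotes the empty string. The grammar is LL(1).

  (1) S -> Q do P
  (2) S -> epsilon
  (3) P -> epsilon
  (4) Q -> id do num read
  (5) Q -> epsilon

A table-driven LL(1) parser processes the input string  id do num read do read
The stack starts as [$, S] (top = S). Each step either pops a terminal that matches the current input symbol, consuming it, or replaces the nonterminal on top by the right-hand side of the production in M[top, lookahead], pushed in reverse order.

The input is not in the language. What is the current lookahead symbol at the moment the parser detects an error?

read

     Stack                  Input                     Action
  1  $ S                    id do num read do read $  expand S -> Q do P
  2  $ P do Q               id do num read do read $  expand Q -> id do num read
  3  $ P do read num do id  id do num read do read $  match id
  4  $ P do read num do     do num read do read $     match do
  5  $ P do read num        num read do read $        match num
  6  $ P do read            read do read $            match read
  7  $ P do                 do read $                 match do
  8  $ P                    read $                    error: M[P, read] is empty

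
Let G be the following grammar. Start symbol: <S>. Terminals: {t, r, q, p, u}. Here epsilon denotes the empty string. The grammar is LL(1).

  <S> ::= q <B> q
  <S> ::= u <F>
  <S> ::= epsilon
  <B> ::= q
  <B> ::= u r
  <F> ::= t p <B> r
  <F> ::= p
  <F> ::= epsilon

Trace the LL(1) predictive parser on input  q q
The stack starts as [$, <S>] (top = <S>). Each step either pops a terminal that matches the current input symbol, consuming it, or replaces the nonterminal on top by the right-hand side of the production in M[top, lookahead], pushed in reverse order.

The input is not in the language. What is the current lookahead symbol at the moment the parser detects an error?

$

     Stack      Input  Action
  1  $ <S>      q q $  expand <S> ::= q <B> q
  2  $ q <B> q  q q $  match q
  3  $ q <B>    q $    expand <B> ::= q
  4  $ q q      q $    match q
  5  $ q        $      error: top is terminal q but lookahead is $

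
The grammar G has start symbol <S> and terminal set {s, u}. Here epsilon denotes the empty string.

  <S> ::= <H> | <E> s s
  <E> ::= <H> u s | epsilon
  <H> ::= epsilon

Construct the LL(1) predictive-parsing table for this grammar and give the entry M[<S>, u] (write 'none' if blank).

FIRST(<H>) = {epsilon}
FIRST(<E>) = {epsilon, u}  (via <H> u s)
FIRST(<S>) = {epsilon, s, u}  (via <H>, <E> s s)
FOLLOW(<S>) includes $ since <S> is the start symbol.
FOLLOW(<S>): <S> appears on no right-hand side. Thus FOLLOW(<S>) = {$}.
For <S> ::= <H>: FIRST(<H>) = {epsilon}, so it goes in M[<S>, t] for t ∈ {}; since epsilon ∈ FIRST, also for every t ∈ FOLLOW(<S>) = {$}.
For <S> ::= <E> s s: FIRST(<E> s s) = {s, u}, so it goes in M[<S>, t] for t ∈ {s, u}.

<S> ::= <E> s s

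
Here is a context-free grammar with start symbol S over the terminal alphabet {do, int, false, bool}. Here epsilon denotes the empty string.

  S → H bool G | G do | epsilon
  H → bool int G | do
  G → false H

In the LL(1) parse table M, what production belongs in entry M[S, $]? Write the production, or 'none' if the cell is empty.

S → epsilon

FIRST(H): from H→bool int G we get {bool}; from H→do we get {do}. So FIRST(H) = {bool, do}.
FIRST(G): from G→false H we get {false}. So FIRST(G) = {false}.
FIRST(S): from S→H bool G we get {bool, do}; from S→G do we get {false}; from S→epsilon we get {epsilon}. So FIRST(S) = {epsilon, bool, do, false}.
FOLLOW(S) includes $ since S is the start symbol.
FOLLOW(S): S appears on no right-hand side. Thus FOLLOW(S) = {$}.
For S → H bool G: FIRST(H bool G) = {bool, do}, so it goes in M[S, t] for t ∈ {bool, do}.
For S → G do: FIRST(G do) = {false}, so it goes in M[S, t] for t ∈ {false}.
For S → epsilon: FIRST(epsilon) = {epsilon}, so it goes in M[S, t] for t ∈ {}; since epsilon ∈ FIRST, also for every t ∈ FOLLOW(S) = {$}.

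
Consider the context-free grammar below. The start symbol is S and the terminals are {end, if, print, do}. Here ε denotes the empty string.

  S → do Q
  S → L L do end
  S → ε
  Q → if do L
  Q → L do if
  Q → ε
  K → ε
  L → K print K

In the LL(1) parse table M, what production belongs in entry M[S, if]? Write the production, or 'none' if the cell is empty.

none

FIRST(K) = {ε}
FIRST(L) = {print}  (via K print K)
FIRST(S) = {ε, do, print}  (via L L do end)
FIRST(Q) = {ε, if, print}  (via L do if)
FOLLOW(S) includes $ since S is the start symbol.
FOLLOW(S): S appears on no right-hand side. Thus FOLLOW(S) = {$}.
For S → do Q: FIRST(do Q) = {do}, so it goes in M[S, t] for t ∈ {do}.
For S → L L do end: FIRST(L L do end) = {print}, so it goes in M[S, t] for t ∈ {print}.
For S → ε: FIRST(ε) = {ε}, so it goes in M[S, t] for t ∈ {}; since ε ∈ FIRST, also for every t ∈ FOLLOW(S) = {$}.
None of these place a production in M[S, if].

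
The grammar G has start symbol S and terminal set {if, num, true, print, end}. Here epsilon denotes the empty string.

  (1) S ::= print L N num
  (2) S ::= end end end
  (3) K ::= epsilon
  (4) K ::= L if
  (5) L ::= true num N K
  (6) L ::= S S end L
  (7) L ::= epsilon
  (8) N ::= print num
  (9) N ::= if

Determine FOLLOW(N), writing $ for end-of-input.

{end, if, num, print, true}

FIRST(S): from S::=print L N num we get {print}; from S::=end end end we get {end}. So FIRST(S) = {end, print}.
FIRST(N): from N::=print num we get {print}; from N::=if we get {if}. So FIRST(N) = {if, print}.
FIRST(L): from L::=true num N K we get {true}; from L::=S S end L we get {end, print}; from L::=epsilon we get {epsilon}. So FIRST(L) = {epsilon, end, print, true}.
FIRST(K): from K::=epsilon we get {epsilon}; from K::=L if we get {end, if, print, true}. So FIRST(K) = {epsilon, end, if, print, true}.
FOLLOW(S) includes $ since S is the start symbol.
FOLLOW(S): in L::=S S end L (occurrence 1), S is followed by S end L with FIRST {end, print}; in L::=S S end L (occurrence 2), S is followed by end L with FIRST {end}. Thus FOLLOW(S) = {$, end, print}.
FOLLOW(L): in S::=print L N num, L is followed by N num with FIRST {if, print}; in K::=L if, L is followed by if with FIRST {if}; in L::=S S end L, the suffix after L is empty (adds nothing new). Thus FOLLOW(L) = {if, print}.
FOLLOW(K): in L::=true num N K, the suffix after K is empty, so FOLLOW(K) ⊇ FOLLOW(L) = {if, print}. Thus FOLLOW(K) = {if, print}.
FOLLOW(N): in S::=print L N num, N is followed by num with FIRST {num}; in L::=true num N K, N is followed by K with FIRST {epsilon, end, if, print, true}; in L::=true num N K, the suffix after N is nullable, so FOLLOW(N) ⊇ FOLLOW(L) = {if, print}. Thus FOLLOW(N) = {end, if, num, print, true}.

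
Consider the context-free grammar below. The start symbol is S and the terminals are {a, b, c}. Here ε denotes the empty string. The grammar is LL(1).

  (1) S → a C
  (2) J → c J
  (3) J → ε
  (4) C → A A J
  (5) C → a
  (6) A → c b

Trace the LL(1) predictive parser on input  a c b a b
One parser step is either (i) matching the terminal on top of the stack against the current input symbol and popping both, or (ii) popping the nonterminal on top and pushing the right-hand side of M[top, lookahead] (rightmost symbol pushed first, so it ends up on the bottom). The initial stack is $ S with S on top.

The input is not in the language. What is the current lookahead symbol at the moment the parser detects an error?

step 1: stack=$ S  input=a c b a b $  — expand S → a C
step 2: stack=$ C a  input=a c b a b $  — match a
step 3: stack=$ C  input=c b a b $  — expand C → A A J
step 4: stack=$ J A A  input=c b a b $  — expand A → c b
step 5: stack=$ J A b c  input=c b a b $  — match c
step 6: stack=$ J A b  input=b a b $  — match b
step 7: stack=$ J A  input=a b $  — error: M[A, a] is empty

a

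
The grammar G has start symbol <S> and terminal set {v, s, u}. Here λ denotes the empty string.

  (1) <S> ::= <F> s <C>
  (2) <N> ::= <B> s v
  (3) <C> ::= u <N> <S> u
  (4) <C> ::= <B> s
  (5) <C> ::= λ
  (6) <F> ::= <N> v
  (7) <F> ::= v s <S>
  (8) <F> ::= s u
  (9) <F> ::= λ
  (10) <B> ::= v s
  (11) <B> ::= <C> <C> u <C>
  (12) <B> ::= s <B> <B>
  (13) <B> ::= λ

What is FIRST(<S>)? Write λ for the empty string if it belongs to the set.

{s, u, v}

FIRST(<S>): from <S>::=<F> s <C> we get {s, u, v}. So FIRST(<S>) = {s, u, v}.
FIRST(<N>): from <N>::=<B> s v we get {s, u, v}. So FIRST(<N>) = {s, u, v}.
FIRST(<F>): from <F>::=<N> v we get {s, u, v}; from <F>::=v s <S> we get {v}; from <F>::=s u we get {s}; from <F>::=λ we get {λ}. So FIRST(<F>) = {λ, s, u, v}.
FIRST(<C>): from <C>::=u <N> <S> u we get {u}; from <C>::=<B> s we get {s, u, v}; from <C>::=λ we get {λ}. So FIRST(<C>) = {λ, s, u, v}.
FIRST(<B>): from <B>::=v s we get {v}; from <B>::=<C> <C> u <C> we get {s, u, v}; from <B>::=s <B> <B> we get {s}; from <B>::=λ we get {λ}. So FIRST(<B>) = {λ, s, u, v}.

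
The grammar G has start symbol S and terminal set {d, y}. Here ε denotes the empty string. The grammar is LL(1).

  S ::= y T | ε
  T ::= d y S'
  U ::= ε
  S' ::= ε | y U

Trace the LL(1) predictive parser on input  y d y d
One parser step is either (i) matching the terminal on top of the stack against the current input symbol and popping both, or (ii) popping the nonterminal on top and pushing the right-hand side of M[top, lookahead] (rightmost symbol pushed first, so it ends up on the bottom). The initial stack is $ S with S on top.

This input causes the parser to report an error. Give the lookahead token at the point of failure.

     Stack     Input      Action
  1  $ S       y d y d $  expand S ::= y T
  2  $ T y     y d y d $  match y
  3  $ T       d y d $    expand T ::= d y S'
  4  $ S' y d  d y d $    match d
  5  $ S' y    y d $      match y
  6  $ S'      d $        error: M[S', d] is empty

d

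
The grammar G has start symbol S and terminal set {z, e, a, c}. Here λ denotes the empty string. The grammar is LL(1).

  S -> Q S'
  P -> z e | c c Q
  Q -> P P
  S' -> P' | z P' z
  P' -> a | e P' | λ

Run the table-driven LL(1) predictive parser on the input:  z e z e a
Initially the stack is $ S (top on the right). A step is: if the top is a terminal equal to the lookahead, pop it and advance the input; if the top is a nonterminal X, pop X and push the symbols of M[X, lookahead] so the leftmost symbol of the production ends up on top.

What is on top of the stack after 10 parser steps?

a

step 1: stack=$ S  input=z e z e a $  — expand S -> Q S'
step 2: stack=$ S' Q  input=z e z e a $  — expand Q -> P P
step 3: stack=$ S' P P  input=z e z e a $  — expand P -> z e
step 4: stack=$ S' P e z  input=z e z e a $  — match z
step 5: stack=$ S' P e  input=e z e a $  — match e
step 6: stack=$ S' P  input=z e a $  — expand P -> z e
step 7: stack=$ S' e z  input=z e a $  — match z
step 8: stack=$ S' e  input=e a $  — match e
step 9: stack=$ S'  input=a $  — expand S' -> P'
step 10: stack=$ P'  input=a $  — expand P' -> a
Stack after step 10: $ a (top = a).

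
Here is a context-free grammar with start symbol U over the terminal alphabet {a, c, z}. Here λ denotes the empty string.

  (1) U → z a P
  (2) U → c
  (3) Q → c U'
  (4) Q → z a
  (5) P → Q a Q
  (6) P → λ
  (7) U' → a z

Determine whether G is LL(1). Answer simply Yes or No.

Yes

FIRST(U) = {c, z}
FIRST(Q) = {c, z}
FIRST(P) = {λ, c, z}
FIRST(U') = {a}
FOLLOW(U) = {$}
FOLLOW(Q) = {$, a}
FOLLOW(P) = {$}
FOLLOW(U') = {$, a}
Each cell of M receives at most one production.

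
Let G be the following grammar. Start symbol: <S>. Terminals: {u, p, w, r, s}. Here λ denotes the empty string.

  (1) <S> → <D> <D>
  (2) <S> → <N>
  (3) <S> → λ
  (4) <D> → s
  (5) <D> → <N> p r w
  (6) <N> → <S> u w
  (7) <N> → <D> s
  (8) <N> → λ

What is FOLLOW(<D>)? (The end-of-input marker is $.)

{$, p, s, u}

FIRST(<S>) = {λ, p, s, u}  (via <D> <D>, <N>)
FIRST(<D>) = {p, s, u}  (via <N> p r w)
FIRST(<N>) = {λ, p, s, u}  (via <S> u w, <D> s)
FOLLOW(<S>) includes $ since <S> is the start symbol.
FOLLOW(<S>): in <N>→<S> u w, <S> is followed by u w with FIRST {u}. Thus FOLLOW(<S>) = {$, u}.
FOLLOW(<D>): in <S>→<D> <D> (occurrence 1), <D> is followed by <D> with FIRST {p, s, u}; in <S>→<D> <D> (occurrence 2), the suffix after <D> is empty, so FOLLOW(<D>) ⊇ FOLLOW(<S>) = {$, u}; in <N>→<D> s, <D> is followed by s with FIRST {s}. Thus FOLLOW(<D>) = {$, p, s, u}.
FOLLOW(<N>): in <S>→<N>, the suffix after <N> is empty, so FOLLOW(<N>) ⊇ FOLLOW(<S>) = {$, u}; in <D>→<N> p r w, <N> is followed by p r w with FIRST {p}. Thus FOLLOW(<N>) = {$, p, u}.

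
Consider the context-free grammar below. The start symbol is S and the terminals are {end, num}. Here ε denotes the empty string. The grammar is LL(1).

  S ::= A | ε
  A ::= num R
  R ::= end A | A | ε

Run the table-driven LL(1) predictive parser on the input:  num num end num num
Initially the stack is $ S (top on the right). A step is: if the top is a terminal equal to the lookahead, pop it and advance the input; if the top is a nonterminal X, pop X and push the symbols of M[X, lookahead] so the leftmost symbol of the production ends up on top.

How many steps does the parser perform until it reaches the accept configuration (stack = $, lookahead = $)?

14

step 1: stack=$ S  input=num num end num num $  — expand S ::= A
step 2: stack=$ A  input=num num end num num $  — expand A ::= num R
step 3: stack=$ R num  input=num num end num num $  — match num
step 4: stack=$ R  input=num end num num $  — expand R ::= A
step 5: stack=$ A  input=num end num num $  — expand A ::= num R
step 6: stack=$ R num  input=num end num num $  — match num
step 7: stack=$ R  input=end num num $  — expand R ::= end A
step 8: stack=$ A end  input=end num num $  — match end
step 9: stack=$ A  input=num num $  — expand A ::= num R
step 10: stack=$ R num  input=num num $  — match num
step 11: stack=$ R  input=num $  — expand R ::= A
step 12: stack=$ A  input=num $  — expand A ::= num R
step 13: stack=$ R num  input=num $  — match num
step 14: stack=$ R  input=$  — expand R ::= ε
Accept reached after 14 steps.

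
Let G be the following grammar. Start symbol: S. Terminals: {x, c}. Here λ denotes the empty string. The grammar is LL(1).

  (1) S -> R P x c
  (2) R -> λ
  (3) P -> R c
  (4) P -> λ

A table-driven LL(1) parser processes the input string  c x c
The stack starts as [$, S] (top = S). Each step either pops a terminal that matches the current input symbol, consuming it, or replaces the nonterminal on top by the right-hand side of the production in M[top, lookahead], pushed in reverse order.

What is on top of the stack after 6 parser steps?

c

     Stack      Input    Action
  1  $ S        c x c $  expand S -> R P x c
  2  $ c x P R  c x c $  expand R -> λ
  3  $ c x P    c x c $  expand P -> R c
  4  $ c x c R  c x c $  expand R -> λ
  5  $ c x c    c x c $  match c
  6  $ c x      x c $    match x
Stack after step 6: $ c (top = c).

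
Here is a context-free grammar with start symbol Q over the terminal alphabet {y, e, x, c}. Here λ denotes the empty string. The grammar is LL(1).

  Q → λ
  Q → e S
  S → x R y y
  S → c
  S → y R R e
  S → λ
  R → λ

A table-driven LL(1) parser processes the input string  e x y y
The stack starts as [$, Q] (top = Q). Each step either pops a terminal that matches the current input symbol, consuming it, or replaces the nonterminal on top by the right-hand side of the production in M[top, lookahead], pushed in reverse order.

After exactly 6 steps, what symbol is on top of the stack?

y

step 1: stack=$ Q  input=e x y y $  — expand Q → e S
step 2: stack=$ S e  input=e x y y $  — match e
step 3: stack=$ S  input=x y y $  — expand S → x R y y
step 4: stack=$ y y R x  input=x y y $  — match x
step 5: stack=$ y y R  input=y y $  — expand R → λ
step 6: stack=$ y y  input=y y $  — match y
Stack after step 6: $ y (top = y).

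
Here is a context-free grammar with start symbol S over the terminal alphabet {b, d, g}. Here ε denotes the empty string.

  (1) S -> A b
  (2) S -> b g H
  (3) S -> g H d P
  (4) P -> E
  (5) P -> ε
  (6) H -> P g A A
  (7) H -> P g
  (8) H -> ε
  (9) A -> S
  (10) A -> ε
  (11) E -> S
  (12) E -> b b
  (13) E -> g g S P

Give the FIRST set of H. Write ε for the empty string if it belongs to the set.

{ε, b, g}

FIRST(S) = {b, g}  (via A b)
FIRST(A) = {ε, b, g}  (via S)
FIRST(E) = {b, g}  (via S)
FIRST(P) = {ε, b, g}  (via E)
FIRST(H) = {ε, b, g}  (via P g A A, P g)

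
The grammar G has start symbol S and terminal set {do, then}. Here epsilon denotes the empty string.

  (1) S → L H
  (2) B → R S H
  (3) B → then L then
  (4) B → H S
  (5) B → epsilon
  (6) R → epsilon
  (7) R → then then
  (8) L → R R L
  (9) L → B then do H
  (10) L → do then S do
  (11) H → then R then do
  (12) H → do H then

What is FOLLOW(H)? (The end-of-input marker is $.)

{$, do, then}

FIRST(R) = {epsilon, then}
FIRST(H) = {do, then}
FIRST(S) = {do, then}  (via L H)
FIRST(B) = {epsilon, do, then}  (via R S H, H S)
FIRST(L) = {do, then}  (via R R L, B then do H)
FOLLOW(S) includes $ since S is the start symbol.
FOLLOW(B): in L→B then do H, B is followed by then do H with FIRST {then}. Thus FOLLOW(B) = {then}.
FOLLOW(S): in B→R S H, S is followed by H with FIRST {do, then}; in B→H S, the suffix after S is empty, so FOLLOW(S) ⊇ FOLLOW(B) = {then}; in L→do then S do, S is followed by do with FIRST {do}. Thus FOLLOW(S) = {$, do, then}.
FOLLOW(R): in B→R S H, R is followed by S H with FIRST {do, then}; in L→R R L (occurrence 1), R is followed by R L with FIRST {do, then}; in L→R R L (occurrence 2), R is followed by L with FIRST {do, then}; in H→then R then do, R is followed by then do with FIRST {then}. Thus FOLLOW(R) = {do, then}.
FOLLOW(L): in S→L H, L is followed by H with FIRST {do, then}; in B→then L then, L is followed by then with FIRST {then}; in L→R R L, the suffix after L is empty (adds nothing new). Thus FOLLOW(L) = {do, then}.
FOLLOW(H): in S→L H, the suffix after H is empty, so FOLLOW(H) ⊇ FOLLOW(S) = {$, do, then}; in B→R S H, the suffix after H is empty, so FOLLOW(H) ⊇ FOLLOW(B) = {then}; in B→H S, H is followed by S with FIRST {do, then}; in L→B then do H, the suffix after H is empty, so FOLLOW(H) ⊇ FOLLOW(L) = {do, then}; in H→do H then, H is followed by then with FIRST {then}. Thus FOLLOW(H) = {$, do, then}.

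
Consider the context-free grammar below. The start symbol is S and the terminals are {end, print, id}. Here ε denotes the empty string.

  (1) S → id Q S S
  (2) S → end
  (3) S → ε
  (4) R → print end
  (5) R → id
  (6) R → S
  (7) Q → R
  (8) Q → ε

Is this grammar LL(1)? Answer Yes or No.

FIRST(S) = {ε, end, id}
FIRST(R) = {ε, end, id, print}
FIRST(Q) = {ε, end, id, print}
FOLLOW(S) = {$, end, id}
FOLLOW(R) = {$, end, id}
FOLLOW(Q) = {$, end, id}
Cell M[Q, $] receives both Q → R and Q → ε — the grammar is not LL(1).

No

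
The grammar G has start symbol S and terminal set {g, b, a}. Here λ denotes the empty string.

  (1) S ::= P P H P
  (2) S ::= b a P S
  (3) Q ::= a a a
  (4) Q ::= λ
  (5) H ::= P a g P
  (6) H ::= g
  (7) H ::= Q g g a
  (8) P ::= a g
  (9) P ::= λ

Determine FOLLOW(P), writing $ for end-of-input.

{$, a, b, g}

FIRST(Q): from Q::=a a a we get {a}; from Q::=λ we get {λ}. So FIRST(Q) = {λ, a}.
FIRST(P): from P::=a g we get {a}; from P::=λ we get {λ}. So FIRST(P) = {λ, a}.
FIRST(H): from H::=P a g P we get {a}; from H::=g we get {g}; from H::=Q g g a we get {a, g}. So FIRST(H) = {a, g}.
FIRST(S): from S::=P P H P we get {a, g}; from S::=b a P S we get {b}. So FIRST(S) = {a, b, g}.
FOLLOW(S) includes $ since S is the start symbol.
FOLLOW(S): in S::=b a P S, the suffix after S is empty (adds nothing new). Thus FOLLOW(S) = {$}.
FOLLOW(Q): in H::=Q g g a, Q is followed by g g a with FIRST {g}. Thus FOLLOW(Q) = {g}.
FOLLOW(H): in S::=P P H P, H is followed by P with FIRST {λ, a}; in S::=P P H P, the suffix after H is nullable, so FOLLOW(H) ⊇ FOLLOW(S) = {$}. Thus FOLLOW(H) = {$, a}.
FOLLOW(P): in S::=P P H P (occurrence 1), P is followed by P H P with FIRST {a, g}; in S::=P P H P (occurrence 2), P is followed by H P with FIRST {a, g}; in S::=P P H P (occurrence 3), the suffix after P is empty, so FOLLOW(P) ⊇ FOLLOW(S) = {$}; in S::=b a P S, P is followed by S with FIRST {a, b, g}; in H::=P a g P (occurrence 1), P is followed by a g P with FIRST {a}; in H::=P a g P (occurrence 2), the suffix after P is empty, so FOLLOW(P) ⊇ FOLLOW(H) = {$, a}. Thus FOLLOW(P) = {$, a, b, g}.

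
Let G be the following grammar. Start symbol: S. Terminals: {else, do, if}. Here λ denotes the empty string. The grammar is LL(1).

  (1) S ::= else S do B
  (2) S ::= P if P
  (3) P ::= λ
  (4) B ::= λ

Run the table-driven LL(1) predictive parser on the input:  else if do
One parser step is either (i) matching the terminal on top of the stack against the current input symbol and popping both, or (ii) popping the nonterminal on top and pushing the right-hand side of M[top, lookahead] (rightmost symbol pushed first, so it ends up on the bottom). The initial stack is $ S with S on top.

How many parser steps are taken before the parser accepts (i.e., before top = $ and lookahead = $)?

step 1: stack=$ S  input=else if do $  — expand S ::= else S do B
step 2: stack=$ B do S else  input=else if do $  — match else
step 3: stack=$ B do S  input=if do $  — expand S ::= P if P
step 4: stack=$ B do P if P  input=if do $  — expand P ::= λ
step 5: stack=$ B do P if  input=if do $  — match if
step 6: stack=$ B do P  input=do $  — expand P ::= λ
step 7: stack=$ B do  input=do $  — match do
step 8: stack=$ B  input=$  — expand B ::= λ
Accept reached after 8 steps.

8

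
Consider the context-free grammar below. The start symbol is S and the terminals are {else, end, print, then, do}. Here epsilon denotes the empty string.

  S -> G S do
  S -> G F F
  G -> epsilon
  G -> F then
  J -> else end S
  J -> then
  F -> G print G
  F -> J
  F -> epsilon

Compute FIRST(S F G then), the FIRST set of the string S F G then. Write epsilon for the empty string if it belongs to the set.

FIRST(J): from J->else end S we get {else}; from J->then we get {then}. So FIRST(J) = {else, then}.
FIRST(S): from S->G S do we get {do, else, print, then}; from S->G F F we get {epsilon, else, print, then}. So FIRST(S) = {epsilon, do, else, print, then}.
FIRST(G): from G->epsilon we get {epsilon}; from G->F then we get {else, print, then}. So FIRST(G) = {epsilon, else, print, then}.
FIRST(F): from F->G print G we get {else, print, then}; from F->J we get {else, then}; from F->epsilon we get {epsilon}. So FIRST(F) = {epsilon, else, print, then}.
FIRST(S F G then): take FIRST of each symbol in turn, carrying on past any symbol whose FIRST contains epsilon; result {do, else, print, then}.

{do, else, print, then}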